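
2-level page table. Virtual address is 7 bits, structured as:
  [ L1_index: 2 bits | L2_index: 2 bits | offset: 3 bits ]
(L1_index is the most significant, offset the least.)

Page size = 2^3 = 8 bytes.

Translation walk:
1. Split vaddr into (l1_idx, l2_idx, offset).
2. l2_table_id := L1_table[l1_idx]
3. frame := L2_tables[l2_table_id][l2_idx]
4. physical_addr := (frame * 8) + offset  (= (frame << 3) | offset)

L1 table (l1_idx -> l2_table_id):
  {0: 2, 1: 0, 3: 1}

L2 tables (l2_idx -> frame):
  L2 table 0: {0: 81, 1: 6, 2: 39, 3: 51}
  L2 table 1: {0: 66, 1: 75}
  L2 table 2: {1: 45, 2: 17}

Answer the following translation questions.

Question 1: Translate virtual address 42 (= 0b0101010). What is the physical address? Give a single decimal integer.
Answer: 50

Derivation:
vaddr = 42 = 0b0101010
Split: l1_idx=1, l2_idx=1, offset=2
L1[1] = 0
L2[0][1] = 6
paddr = 6 * 8 + 2 = 50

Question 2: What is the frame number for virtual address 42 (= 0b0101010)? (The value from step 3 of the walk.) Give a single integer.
vaddr = 42: l1_idx=1, l2_idx=1
L1[1] = 0; L2[0][1] = 6

Answer: 6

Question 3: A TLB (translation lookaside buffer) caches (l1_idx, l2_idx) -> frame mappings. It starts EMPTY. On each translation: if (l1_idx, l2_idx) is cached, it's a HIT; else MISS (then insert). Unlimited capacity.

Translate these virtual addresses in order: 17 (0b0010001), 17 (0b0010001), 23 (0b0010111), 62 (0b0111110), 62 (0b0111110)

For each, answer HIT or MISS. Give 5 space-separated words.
Answer: MISS HIT HIT MISS HIT

Derivation:
vaddr=17: (0,2) not in TLB -> MISS, insert
vaddr=17: (0,2) in TLB -> HIT
vaddr=23: (0,2) in TLB -> HIT
vaddr=62: (1,3) not in TLB -> MISS, insert
vaddr=62: (1,3) in TLB -> HIT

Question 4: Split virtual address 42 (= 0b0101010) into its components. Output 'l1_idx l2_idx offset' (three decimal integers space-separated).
Answer: 1 1 2

Derivation:
vaddr = 42 = 0b0101010
  top 2 bits -> l1_idx = 1
  next 2 bits -> l2_idx = 1
  bottom 3 bits -> offset = 2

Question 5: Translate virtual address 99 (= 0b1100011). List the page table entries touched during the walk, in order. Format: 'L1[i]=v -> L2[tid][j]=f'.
vaddr = 99 = 0b1100011
Split: l1_idx=3, l2_idx=0, offset=3

Answer: L1[3]=1 -> L2[1][0]=66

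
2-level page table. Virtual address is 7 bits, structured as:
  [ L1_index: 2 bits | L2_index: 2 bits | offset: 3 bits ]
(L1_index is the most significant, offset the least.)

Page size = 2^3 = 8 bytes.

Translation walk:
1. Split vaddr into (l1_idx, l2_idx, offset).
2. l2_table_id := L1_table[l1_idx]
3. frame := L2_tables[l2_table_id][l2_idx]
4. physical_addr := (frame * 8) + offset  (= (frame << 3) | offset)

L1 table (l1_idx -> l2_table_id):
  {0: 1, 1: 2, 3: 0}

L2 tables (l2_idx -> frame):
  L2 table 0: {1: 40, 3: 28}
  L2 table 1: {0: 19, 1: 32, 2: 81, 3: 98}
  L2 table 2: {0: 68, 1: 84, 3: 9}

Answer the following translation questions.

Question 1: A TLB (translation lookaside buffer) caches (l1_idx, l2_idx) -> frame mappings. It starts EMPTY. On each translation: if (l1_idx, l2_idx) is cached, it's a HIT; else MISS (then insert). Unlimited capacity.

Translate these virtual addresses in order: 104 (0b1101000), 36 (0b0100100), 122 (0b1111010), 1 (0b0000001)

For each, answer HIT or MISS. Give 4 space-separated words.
vaddr=104: (3,1) not in TLB -> MISS, insert
vaddr=36: (1,0) not in TLB -> MISS, insert
vaddr=122: (3,3) not in TLB -> MISS, insert
vaddr=1: (0,0) not in TLB -> MISS, insert

Answer: MISS MISS MISS MISS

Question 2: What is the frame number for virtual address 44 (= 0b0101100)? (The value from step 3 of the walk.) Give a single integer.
Answer: 84

Derivation:
vaddr = 44: l1_idx=1, l2_idx=1
L1[1] = 2; L2[2][1] = 84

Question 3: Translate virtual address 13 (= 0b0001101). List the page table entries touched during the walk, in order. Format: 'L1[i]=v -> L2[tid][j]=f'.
Answer: L1[0]=1 -> L2[1][1]=32

Derivation:
vaddr = 13 = 0b0001101
Split: l1_idx=0, l2_idx=1, offset=5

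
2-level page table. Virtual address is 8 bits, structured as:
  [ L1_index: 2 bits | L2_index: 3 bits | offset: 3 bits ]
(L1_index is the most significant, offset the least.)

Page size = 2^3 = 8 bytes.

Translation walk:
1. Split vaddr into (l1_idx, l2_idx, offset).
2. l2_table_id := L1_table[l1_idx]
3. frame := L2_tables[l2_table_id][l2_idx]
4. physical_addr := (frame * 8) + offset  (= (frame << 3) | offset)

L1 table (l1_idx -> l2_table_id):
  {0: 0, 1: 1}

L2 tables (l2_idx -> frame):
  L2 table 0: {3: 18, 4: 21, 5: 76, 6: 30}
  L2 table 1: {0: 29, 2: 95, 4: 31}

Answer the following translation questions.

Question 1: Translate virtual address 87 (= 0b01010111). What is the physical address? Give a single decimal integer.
vaddr = 87 = 0b01010111
Split: l1_idx=1, l2_idx=2, offset=7
L1[1] = 1
L2[1][2] = 95
paddr = 95 * 8 + 7 = 767

Answer: 767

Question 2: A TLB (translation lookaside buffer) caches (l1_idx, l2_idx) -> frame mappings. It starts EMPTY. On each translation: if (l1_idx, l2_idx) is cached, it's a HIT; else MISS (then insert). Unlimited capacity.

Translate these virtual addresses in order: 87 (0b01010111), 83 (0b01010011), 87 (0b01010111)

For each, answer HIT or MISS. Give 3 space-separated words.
vaddr=87: (1,2) not in TLB -> MISS, insert
vaddr=83: (1,2) in TLB -> HIT
vaddr=87: (1,2) in TLB -> HIT

Answer: MISS HIT HIT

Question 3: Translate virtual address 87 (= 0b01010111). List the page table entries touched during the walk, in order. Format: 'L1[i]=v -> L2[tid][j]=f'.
Answer: L1[1]=1 -> L2[1][2]=95

Derivation:
vaddr = 87 = 0b01010111
Split: l1_idx=1, l2_idx=2, offset=7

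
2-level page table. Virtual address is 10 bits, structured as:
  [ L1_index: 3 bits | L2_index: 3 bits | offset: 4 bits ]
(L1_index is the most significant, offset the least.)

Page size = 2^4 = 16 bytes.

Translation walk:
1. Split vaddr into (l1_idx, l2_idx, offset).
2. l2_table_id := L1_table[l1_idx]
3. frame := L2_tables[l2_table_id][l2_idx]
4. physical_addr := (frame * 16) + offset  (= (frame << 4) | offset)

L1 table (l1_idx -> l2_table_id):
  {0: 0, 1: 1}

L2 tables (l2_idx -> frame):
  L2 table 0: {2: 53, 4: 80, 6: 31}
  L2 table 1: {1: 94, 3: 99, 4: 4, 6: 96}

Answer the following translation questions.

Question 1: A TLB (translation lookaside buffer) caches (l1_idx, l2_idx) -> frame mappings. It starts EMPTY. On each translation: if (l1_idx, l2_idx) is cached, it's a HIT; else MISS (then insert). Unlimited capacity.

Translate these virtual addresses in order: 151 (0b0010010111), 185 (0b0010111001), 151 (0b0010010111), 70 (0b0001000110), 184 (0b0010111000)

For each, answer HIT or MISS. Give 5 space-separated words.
vaddr=151: (1,1) not in TLB -> MISS, insert
vaddr=185: (1,3) not in TLB -> MISS, insert
vaddr=151: (1,1) in TLB -> HIT
vaddr=70: (0,4) not in TLB -> MISS, insert
vaddr=184: (1,3) in TLB -> HIT

Answer: MISS MISS HIT MISS HIT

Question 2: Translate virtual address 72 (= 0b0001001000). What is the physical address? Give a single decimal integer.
Answer: 1288

Derivation:
vaddr = 72 = 0b0001001000
Split: l1_idx=0, l2_idx=4, offset=8
L1[0] = 0
L2[0][4] = 80
paddr = 80 * 16 + 8 = 1288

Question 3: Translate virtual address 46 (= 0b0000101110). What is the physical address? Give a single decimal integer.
Answer: 862

Derivation:
vaddr = 46 = 0b0000101110
Split: l1_idx=0, l2_idx=2, offset=14
L1[0] = 0
L2[0][2] = 53
paddr = 53 * 16 + 14 = 862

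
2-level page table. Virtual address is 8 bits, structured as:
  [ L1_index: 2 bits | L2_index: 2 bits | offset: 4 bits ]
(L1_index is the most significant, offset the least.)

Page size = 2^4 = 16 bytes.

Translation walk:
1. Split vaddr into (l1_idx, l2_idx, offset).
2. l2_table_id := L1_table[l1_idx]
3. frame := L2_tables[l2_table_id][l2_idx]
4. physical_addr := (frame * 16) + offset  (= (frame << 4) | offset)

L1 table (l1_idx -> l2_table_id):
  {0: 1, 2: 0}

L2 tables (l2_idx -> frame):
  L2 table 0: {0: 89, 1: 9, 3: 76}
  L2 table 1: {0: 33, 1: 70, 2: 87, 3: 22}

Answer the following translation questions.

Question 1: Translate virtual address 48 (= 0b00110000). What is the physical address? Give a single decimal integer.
Answer: 352

Derivation:
vaddr = 48 = 0b00110000
Split: l1_idx=0, l2_idx=3, offset=0
L1[0] = 1
L2[1][3] = 22
paddr = 22 * 16 + 0 = 352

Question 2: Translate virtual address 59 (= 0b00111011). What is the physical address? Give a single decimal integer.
Answer: 363

Derivation:
vaddr = 59 = 0b00111011
Split: l1_idx=0, l2_idx=3, offset=11
L1[0] = 1
L2[1][3] = 22
paddr = 22 * 16 + 11 = 363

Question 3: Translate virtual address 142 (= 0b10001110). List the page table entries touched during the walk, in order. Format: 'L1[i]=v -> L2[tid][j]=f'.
Answer: L1[2]=0 -> L2[0][0]=89

Derivation:
vaddr = 142 = 0b10001110
Split: l1_idx=2, l2_idx=0, offset=14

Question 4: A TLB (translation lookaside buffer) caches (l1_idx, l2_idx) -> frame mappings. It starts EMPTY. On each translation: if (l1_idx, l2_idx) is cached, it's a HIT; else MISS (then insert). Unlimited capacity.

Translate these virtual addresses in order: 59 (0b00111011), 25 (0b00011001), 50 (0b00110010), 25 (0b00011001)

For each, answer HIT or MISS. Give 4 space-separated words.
Answer: MISS MISS HIT HIT

Derivation:
vaddr=59: (0,3) not in TLB -> MISS, insert
vaddr=25: (0,1) not in TLB -> MISS, insert
vaddr=50: (0,3) in TLB -> HIT
vaddr=25: (0,1) in TLB -> HIT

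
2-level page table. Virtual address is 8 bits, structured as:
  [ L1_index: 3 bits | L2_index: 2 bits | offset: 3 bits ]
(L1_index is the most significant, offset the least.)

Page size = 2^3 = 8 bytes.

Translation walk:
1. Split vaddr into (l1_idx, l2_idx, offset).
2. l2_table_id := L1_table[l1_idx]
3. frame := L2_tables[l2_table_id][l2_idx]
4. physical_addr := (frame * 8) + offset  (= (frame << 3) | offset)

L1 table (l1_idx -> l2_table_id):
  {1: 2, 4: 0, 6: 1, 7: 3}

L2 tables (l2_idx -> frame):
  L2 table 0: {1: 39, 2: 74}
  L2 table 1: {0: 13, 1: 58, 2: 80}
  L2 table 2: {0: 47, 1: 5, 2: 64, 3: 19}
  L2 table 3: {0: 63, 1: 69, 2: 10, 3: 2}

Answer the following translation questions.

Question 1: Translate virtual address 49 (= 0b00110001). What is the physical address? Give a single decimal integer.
Answer: 513

Derivation:
vaddr = 49 = 0b00110001
Split: l1_idx=1, l2_idx=2, offset=1
L1[1] = 2
L2[2][2] = 64
paddr = 64 * 8 + 1 = 513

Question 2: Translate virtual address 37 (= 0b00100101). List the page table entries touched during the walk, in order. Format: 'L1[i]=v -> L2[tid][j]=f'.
vaddr = 37 = 0b00100101
Split: l1_idx=1, l2_idx=0, offset=5

Answer: L1[1]=2 -> L2[2][0]=47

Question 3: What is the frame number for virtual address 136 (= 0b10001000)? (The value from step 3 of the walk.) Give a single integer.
Answer: 39

Derivation:
vaddr = 136: l1_idx=4, l2_idx=1
L1[4] = 0; L2[0][1] = 39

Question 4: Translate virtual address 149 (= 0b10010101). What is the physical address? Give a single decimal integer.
vaddr = 149 = 0b10010101
Split: l1_idx=4, l2_idx=2, offset=5
L1[4] = 0
L2[0][2] = 74
paddr = 74 * 8 + 5 = 597

Answer: 597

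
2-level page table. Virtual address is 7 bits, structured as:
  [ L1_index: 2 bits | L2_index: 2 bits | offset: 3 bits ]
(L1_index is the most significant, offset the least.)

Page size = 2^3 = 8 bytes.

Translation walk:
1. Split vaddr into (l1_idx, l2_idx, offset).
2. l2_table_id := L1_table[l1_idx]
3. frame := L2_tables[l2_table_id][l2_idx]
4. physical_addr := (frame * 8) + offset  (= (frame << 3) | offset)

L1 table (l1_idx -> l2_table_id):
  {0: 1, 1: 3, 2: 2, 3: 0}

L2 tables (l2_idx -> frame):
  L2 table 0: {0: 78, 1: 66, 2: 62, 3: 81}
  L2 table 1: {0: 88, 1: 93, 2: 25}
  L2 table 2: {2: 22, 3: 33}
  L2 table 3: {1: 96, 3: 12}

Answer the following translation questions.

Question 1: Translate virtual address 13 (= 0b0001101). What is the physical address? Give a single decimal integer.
vaddr = 13 = 0b0001101
Split: l1_idx=0, l2_idx=1, offset=5
L1[0] = 1
L2[1][1] = 93
paddr = 93 * 8 + 5 = 749

Answer: 749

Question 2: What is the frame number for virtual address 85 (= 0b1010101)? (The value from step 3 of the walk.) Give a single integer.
Answer: 22

Derivation:
vaddr = 85: l1_idx=2, l2_idx=2
L1[2] = 2; L2[2][2] = 22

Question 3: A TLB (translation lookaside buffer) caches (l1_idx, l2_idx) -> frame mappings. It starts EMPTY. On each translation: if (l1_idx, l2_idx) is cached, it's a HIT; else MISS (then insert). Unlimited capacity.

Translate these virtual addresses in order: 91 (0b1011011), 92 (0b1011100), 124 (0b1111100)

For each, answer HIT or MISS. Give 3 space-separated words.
vaddr=91: (2,3) not in TLB -> MISS, insert
vaddr=92: (2,3) in TLB -> HIT
vaddr=124: (3,3) not in TLB -> MISS, insert

Answer: MISS HIT MISS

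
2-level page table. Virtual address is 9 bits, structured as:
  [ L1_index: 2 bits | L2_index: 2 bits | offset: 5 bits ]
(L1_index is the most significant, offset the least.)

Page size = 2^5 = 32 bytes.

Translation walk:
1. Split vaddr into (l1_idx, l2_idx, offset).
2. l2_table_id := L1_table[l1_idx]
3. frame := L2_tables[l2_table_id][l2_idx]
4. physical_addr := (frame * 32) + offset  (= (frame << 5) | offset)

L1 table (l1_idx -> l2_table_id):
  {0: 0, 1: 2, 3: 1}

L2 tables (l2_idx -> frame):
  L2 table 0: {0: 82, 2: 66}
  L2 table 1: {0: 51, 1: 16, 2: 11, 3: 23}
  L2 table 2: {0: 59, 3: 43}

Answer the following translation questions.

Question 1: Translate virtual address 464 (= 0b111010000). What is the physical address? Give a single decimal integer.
Answer: 368

Derivation:
vaddr = 464 = 0b111010000
Split: l1_idx=3, l2_idx=2, offset=16
L1[3] = 1
L2[1][2] = 11
paddr = 11 * 32 + 16 = 368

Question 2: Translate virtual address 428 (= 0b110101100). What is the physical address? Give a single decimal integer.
Answer: 524

Derivation:
vaddr = 428 = 0b110101100
Split: l1_idx=3, l2_idx=1, offset=12
L1[3] = 1
L2[1][1] = 16
paddr = 16 * 32 + 12 = 524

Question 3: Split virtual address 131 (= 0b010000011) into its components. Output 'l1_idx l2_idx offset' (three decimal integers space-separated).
vaddr = 131 = 0b010000011
  top 2 bits -> l1_idx = 1
  next 2 bits -> l2_idx = 0
  bottom 5 bits -> offset = 3

Answer: 1 0 3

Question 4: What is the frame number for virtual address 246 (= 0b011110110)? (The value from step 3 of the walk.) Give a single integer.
Answer: 43

Derivation:
vaddr = 246: l1_idx=1, l2_idx=3
L1[1] = 2; L2[2][3] = 43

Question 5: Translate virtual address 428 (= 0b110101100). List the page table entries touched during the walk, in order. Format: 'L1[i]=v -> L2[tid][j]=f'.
vaddr = 428 = 0b110101100
Split: l1_idx=3, l2_idx=1, offset=12

Answer: L1[3]=1 -> L2[1][1]=16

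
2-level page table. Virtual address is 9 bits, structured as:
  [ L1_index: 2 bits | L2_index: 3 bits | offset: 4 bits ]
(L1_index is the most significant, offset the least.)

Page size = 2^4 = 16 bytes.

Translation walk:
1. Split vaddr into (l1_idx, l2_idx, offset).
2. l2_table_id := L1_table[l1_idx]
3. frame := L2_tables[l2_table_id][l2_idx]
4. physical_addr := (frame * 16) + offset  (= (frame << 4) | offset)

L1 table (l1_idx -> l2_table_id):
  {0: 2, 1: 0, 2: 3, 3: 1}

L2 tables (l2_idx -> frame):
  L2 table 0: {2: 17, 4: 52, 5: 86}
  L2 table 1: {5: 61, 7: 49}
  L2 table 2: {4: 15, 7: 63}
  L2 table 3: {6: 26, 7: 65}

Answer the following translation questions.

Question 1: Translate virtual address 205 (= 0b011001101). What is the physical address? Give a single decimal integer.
vaddr = 205 = 0b011001101
Split: l1_idx=1, l2_idx=4, offset=13
L1[1] = 0
L2[0][4] = 52
paddr = 52 * 16 + 13 = 845

Answer: 845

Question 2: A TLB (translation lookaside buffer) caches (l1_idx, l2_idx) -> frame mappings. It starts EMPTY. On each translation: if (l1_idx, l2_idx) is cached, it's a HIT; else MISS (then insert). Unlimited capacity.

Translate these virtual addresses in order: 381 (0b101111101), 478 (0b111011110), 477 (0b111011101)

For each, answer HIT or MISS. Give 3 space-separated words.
vaddr=381: (2,7) not in TLB -> MISS, insert
vaddr=478: (3,5) not in TLB -> MISS, insert
vaddr=477: (3,5) in TLB -> HIT

Answer: MISS MISS HIT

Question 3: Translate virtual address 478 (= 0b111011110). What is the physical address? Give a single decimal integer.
vaddr = 478 = 0b111011110
Split: l1_idx=3, l2_idx=5, offset=14
L1[3] = 1
L2[1][5] = 61
paddr = 61 * 16 + 14 = 990

Answer: 990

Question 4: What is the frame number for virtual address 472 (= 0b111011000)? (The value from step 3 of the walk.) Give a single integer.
vaddr = 472: l1_idx=3, l2_idx=5
L1[3] = 1; L2[1][5] = 61

Answer: 61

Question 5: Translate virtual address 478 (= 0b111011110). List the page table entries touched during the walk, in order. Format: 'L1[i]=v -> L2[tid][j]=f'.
vaddr = 478 = 0b111011110
Split: l1_idx=3, l2_idx=5, offset=14

Answer: L1[3]=1 -> L2[1][5]=61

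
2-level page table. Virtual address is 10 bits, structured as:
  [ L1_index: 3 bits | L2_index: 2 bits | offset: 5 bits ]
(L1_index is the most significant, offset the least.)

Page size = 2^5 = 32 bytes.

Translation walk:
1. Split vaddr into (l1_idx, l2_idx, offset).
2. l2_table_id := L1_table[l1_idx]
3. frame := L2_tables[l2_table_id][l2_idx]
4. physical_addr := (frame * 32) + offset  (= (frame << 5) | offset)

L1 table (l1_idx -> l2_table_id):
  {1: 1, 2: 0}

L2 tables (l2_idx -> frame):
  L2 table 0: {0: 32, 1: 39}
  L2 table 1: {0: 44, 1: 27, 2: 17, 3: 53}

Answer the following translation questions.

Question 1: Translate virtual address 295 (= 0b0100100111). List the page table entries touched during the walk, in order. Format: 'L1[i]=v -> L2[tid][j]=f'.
vaddr = 295 = 0b0100100111
Split: l1_idx=2, l2_idx=1, offset=7

Answer: L1[2]=0 -> L2[0][1]=39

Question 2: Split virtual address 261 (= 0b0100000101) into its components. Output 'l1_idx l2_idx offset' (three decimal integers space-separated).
Answer: 2 0 5

Derivation:
vaddr = 261 = 0b0100000101
  top 3 bits -> l1_idx = 2
  next 2 bits -> l2_idx = 0
  bottom 5 bits -> offset = 5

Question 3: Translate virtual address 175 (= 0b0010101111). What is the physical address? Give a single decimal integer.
Answer: 879

Derivation:
vaddr = 175 = 0b0010101111
Split: l1_idx=1, l2_idx=1, offset=15
L1[1] = 1
L2[1][1] = 27
paddr = 27 * 32 + 15 = 879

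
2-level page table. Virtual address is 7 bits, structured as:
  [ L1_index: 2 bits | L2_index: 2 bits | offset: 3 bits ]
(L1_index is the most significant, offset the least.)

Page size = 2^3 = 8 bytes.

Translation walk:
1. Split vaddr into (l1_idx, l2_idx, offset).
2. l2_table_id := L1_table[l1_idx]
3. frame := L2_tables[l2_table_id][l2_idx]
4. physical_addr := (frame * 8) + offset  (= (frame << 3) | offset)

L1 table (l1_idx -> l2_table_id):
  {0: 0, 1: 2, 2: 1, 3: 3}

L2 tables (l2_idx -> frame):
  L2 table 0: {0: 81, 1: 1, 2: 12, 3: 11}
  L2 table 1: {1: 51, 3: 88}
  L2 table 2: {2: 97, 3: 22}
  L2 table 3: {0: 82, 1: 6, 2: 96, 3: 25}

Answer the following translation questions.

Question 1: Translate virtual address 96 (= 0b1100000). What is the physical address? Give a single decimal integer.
vaddr = 96 = 0b1100000
Split: l1_idx=3, l2_idx=0, offset=0
L1[3] = 3
L2[3][0] = 82
paddr = 82 * 8 + 0 = 656

Answer: 656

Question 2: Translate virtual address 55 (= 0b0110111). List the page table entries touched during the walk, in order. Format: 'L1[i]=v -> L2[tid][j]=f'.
Answer: L1[1]=2 -> L2[2][2]=97

Derivation:
vaddr = 55 = 0b0110111
Split: l1_idx=1, l2_idx=2, offset=7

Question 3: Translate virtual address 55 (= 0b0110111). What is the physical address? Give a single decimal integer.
vaddr = 55 = 0b0110111
Split: l1_idx=1, l2_idx=2, offset=7
L1[1] = 2
L2[2][2] = 97
paddr = 97 * 8 + 7 = 783

Answer: 783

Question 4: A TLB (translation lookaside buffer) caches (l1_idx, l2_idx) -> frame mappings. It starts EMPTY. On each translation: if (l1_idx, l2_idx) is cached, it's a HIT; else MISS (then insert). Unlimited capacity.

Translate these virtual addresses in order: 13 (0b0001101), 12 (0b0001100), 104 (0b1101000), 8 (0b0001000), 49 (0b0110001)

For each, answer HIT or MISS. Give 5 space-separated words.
vaddr=13: (0,1) not in TLB -> MISS, insert
vaddr=12: (0,1) in TLB -> HIT
vaddr=104: (3,1) not in TLB -> MISS, insert
vaddr=8: (0,1) in TLB -> HIT
vaddr=49: (1,2) not in TLB -> MISS, insert

Answer: MISS HIT MISS HIT MISS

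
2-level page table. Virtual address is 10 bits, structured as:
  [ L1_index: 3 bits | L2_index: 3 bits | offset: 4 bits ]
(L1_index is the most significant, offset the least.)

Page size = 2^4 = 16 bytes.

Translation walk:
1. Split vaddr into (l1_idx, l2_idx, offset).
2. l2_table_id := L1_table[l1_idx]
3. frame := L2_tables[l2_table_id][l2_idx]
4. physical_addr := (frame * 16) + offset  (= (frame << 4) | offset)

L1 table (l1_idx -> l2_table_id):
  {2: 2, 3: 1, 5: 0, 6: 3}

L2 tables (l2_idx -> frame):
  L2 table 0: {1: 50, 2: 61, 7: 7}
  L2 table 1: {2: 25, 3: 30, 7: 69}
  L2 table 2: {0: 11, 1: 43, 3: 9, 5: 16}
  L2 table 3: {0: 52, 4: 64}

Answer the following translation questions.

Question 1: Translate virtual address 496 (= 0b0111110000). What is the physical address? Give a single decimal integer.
vaddr = 496 = 0b0111110000
Split: l1_idx=3, l2_idx=7, offset=0
L1[3] = 1
L2[1][7] = 69
paddr = 69 * 16 + 0 = 1104

Answer: 1104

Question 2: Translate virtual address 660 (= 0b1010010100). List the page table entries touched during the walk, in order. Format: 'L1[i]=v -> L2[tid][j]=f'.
Answer: L1[5]=0 -> L2[0][1]=50

Derivation:
vaddr = 660 = 0b1010010100
Split: l1_idx=5, l2_idx=1, offset=4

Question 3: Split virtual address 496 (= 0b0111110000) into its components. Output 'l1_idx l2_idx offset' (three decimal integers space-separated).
Answer: 3 7 0

Derivation:
vaddr = 496 = 0b0111110000
  top 3 bits -> l1_idx = 3
  next 3 bits -> l2_idx = 7
  bottom 4 bits -> offset = 0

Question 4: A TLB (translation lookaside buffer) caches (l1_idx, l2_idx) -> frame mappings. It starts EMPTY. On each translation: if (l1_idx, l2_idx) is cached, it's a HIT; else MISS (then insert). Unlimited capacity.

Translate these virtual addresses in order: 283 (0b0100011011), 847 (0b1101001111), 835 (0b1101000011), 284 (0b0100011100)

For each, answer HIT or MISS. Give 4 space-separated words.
Answer: MISS MISS HIT HIT

Derivation:
vaddr=283: (2,1) not in TLB -> MISS, insert
vaddr=847: (6,4) not in TLB -> MISS, insert
vaddr=835: (6,4) in TLB -> HIT
vaddr=284: (2,1) in TLB -> HIT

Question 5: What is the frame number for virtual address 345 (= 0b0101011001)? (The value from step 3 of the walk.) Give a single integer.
vaddr = 345: l1_idx=2, l2_idx=5
L1[2] = 2; L2[2][5] = 16

Answer: 16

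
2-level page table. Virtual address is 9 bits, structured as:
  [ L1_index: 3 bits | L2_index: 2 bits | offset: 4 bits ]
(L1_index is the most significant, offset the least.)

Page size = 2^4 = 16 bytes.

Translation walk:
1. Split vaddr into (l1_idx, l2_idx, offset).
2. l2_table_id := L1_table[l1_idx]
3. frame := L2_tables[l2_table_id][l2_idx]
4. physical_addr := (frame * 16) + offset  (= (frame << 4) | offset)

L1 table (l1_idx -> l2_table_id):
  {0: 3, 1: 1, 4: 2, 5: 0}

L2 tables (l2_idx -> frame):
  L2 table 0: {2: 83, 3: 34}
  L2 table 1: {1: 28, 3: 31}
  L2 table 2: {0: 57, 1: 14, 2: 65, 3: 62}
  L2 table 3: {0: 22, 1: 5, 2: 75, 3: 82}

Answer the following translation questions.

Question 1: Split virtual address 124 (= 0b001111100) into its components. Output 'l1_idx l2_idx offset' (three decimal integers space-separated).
vaddr = 124 = 0b001111100
  top 3 bits -> l1_idx = 1
  next 2 bits -> l2_idx = 3
  bottom 4 bits -> offset = 12

Answer: 1 3 12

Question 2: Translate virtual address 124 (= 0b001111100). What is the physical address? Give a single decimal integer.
vaddr = 124 = 0b001111100
Split: l1_idx=1, l2_idx=3, offset=12
L1[1] = 1
L2[1][3] = 31
paddr = 31 * 16 + 12 = 508

Answer: 508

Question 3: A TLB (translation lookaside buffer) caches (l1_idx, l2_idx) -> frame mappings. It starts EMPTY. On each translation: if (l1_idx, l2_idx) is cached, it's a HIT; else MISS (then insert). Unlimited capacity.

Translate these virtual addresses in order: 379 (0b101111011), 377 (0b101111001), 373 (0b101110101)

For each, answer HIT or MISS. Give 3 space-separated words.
vaddr=379: (5,3) not in TLB -> MISS, insert
vaddr=377: (5,3) in TLB -> HIT
vaddr=373: (5,3) in TLB -> HIT

Answer: MISS HIT HIT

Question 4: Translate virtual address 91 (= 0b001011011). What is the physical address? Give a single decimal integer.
Answer: 459

Derivation:
vaddr = 91 = 0b001011011
Split: l1_idx=1, l2_idx=1, offset=11
L1[1] = 1
L2[1][1] = 28
paddr = 28 * 16 + 11 = 459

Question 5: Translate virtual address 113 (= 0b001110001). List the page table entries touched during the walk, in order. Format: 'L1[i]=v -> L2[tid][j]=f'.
Answer: L1[1]=1 -> L2[1][3]=31

Derivation:
vaddr = 113 = 0b001110001
Split: l1_idx=1, l2_idx=3, offset=1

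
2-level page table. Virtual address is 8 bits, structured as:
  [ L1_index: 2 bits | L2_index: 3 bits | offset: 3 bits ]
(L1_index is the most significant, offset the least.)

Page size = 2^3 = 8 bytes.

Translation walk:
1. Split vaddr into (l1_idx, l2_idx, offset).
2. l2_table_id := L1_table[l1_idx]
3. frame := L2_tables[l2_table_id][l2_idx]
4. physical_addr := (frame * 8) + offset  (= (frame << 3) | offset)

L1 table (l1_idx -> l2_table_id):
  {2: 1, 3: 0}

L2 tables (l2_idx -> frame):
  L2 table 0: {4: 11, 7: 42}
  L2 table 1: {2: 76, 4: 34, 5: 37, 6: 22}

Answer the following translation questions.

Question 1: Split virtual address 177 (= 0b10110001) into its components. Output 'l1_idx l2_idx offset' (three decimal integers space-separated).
vaddr = 177 = 0b10110001
  top 2 bits -> l1_idx = 2
  next 3 bits -> l2_idx = 6
  bottom 3 bits -> offset = 1

Answer: 2 6 1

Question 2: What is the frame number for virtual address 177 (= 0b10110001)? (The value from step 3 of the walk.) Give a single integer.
vaddr = 177: l1_idx=2, l2_idx=6
L1[2] = 1; L2[1][6] = 22

Answer: 22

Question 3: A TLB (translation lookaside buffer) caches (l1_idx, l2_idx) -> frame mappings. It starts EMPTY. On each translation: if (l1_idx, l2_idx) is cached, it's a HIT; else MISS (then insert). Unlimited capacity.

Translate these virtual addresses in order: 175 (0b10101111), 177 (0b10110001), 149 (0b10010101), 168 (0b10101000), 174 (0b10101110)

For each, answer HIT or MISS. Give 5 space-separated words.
Answer: MISS MISS MISS HIT HIT

Derivation:
vaddr=175: (2,5) not in TLB -> MISS, insert
vaddr=177: (2,6) not in TLB -> MISS, insert
vaddr=149: (2,2) not in TLB -> MISS, insert
vaddr=168: (2,5) in TLB -> HIT
vaddr=174: (2,5) in TLB -> HIT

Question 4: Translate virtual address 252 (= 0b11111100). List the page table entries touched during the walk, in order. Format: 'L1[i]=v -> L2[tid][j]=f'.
vaddr = 252 = 0b11111100
Split: l1_idx=3, l2_idx=7, offset=4

Answer: L1[3]=0 -> L2[0][7]=42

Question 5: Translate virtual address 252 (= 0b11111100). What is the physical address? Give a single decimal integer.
Answer: 340

Derivation:
vaddr = 252 = 0b11111100
Split: l1_idx=3, l2_idx=7, offset=4
L1[3] = 0
L2[0][7] = 42
paddr = 42 * 8 + 4 = 340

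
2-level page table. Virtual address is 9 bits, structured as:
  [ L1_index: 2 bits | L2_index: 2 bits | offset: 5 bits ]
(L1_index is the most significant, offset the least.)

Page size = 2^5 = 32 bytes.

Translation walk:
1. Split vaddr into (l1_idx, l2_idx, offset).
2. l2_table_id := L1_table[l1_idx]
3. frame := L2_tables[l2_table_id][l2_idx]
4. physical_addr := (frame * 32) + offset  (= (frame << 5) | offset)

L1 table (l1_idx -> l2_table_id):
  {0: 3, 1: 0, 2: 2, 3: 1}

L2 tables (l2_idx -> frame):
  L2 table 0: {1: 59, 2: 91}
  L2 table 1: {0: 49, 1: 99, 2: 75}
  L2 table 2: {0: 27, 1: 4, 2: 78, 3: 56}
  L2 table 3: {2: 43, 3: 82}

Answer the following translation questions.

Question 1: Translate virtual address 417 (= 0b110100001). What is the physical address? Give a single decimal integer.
Answer: 3169

Derivation:
vaddr = 417 = 0b110100001
Split: l1_idx=3, l2_idx=1, offset=1
L1[3] = 1
L2[1][1] = 99
paddr = 99 * 32 + 1 = 3169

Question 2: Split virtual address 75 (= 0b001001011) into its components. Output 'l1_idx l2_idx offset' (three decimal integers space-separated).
Answer: 0 2 11

Derivation:
vaddr = 75 = 0b001001011
  top 2 bits -> l1_idx = 0
  next 2 bits -> l2_idx = 2
  bottom 5 bits -> offset = 11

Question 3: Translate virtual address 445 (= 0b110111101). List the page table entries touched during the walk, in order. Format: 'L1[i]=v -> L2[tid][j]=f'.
vaddr = 445 = 0b110111101
Split: l1_idx=3, l2_idx=1, offset=29

Answer: L1[3]=1 -> L2[1][1]=99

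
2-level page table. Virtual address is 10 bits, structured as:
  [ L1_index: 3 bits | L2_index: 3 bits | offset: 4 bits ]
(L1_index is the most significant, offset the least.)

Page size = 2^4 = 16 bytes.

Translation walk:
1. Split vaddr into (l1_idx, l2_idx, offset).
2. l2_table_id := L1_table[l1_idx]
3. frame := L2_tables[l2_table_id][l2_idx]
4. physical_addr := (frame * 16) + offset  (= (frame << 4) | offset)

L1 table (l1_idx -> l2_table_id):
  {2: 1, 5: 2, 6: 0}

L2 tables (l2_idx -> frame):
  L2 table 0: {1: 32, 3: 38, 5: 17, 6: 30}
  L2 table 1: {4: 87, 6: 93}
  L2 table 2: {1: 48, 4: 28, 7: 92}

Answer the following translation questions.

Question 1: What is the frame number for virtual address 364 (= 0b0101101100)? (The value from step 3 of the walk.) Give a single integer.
Answer: 93

Derivation:
vaddr = 364: l1_idx=2, l2_idx=6
L1[2] = 1; L2[1][6] = 93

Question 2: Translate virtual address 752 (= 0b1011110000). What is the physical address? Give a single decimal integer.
Answer: 1472

Derivation:
vaddr = 752 = 0b1011110000
Split: l1_idx=5, l2_idx=7, offset=0
L1[5] = 2
L2[2][7] = 92
paddr = 92 * 16 + 0 = 1472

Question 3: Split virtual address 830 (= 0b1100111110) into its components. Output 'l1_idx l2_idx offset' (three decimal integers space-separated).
vaddr = 830 = 0b1100111110
  top 3 bits -> l1_idx = 6
  next 3 bits -> l2_idx = 3
  bottom 4 bits -> offset = 14

Answer: 6 3 14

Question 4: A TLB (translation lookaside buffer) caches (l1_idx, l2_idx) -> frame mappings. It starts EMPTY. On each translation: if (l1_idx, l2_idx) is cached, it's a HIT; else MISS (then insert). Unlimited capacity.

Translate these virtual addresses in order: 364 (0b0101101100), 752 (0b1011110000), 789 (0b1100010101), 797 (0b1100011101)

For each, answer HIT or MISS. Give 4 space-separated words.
vaddr=364: (2,6) not in TLB -> MISS, insert
vaddr=752: (5,7) not in TLB -> MISS, insert
vaddr=789: (6,1) not in TLB -> MISS, insert
vaddr=797: (6,1) in TLB -> HIT

Answer: MISS MISS MISS HIT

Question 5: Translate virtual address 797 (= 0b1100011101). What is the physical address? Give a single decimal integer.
Answer: 525

Derivation:
vaddr = 797 = 0b1100011101
Split: l1_idx=6, l2_idx=1, offset=13
L1[6] = 0
L2[0][1] = 32
paddr = 32 * 16 + 13 = 525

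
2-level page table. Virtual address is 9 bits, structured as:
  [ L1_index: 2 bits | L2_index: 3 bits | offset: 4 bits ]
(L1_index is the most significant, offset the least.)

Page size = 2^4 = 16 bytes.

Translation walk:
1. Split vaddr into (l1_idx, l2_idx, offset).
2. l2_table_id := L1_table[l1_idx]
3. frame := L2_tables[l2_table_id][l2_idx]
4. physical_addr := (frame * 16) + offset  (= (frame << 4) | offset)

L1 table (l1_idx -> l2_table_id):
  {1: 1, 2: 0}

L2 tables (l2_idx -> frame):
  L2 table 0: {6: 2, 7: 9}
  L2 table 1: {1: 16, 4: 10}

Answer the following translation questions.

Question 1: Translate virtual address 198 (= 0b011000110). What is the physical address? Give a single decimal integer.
vaddr = 198 = 0b011000110
Split: l1_idx=1, l2_idx=4, offset=6
L1[1] = 1
L2[1][4] = 10
paddr = 10 * 16 + 6 = 166

Answer: 166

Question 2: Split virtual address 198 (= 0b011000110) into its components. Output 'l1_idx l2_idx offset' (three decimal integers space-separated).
vaddr = 198 = 0b011000110
  top 2 bits -> l1_idx = 1
  next 3 bits -> l2_idx = 4
  bottom 4 bits -> offset = 6

Answer: 1 4 6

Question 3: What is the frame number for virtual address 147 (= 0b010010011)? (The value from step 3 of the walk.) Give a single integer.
vaddr = 147: l1_idx=1, l2_idx=1
L1[1] = 1; L2[1][1] = 16

Answer: 16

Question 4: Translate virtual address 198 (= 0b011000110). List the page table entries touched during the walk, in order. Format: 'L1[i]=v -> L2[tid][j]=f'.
Answer: L1[1]=1 -> L2[1][4]=10

Derivation:
vaddr = 198 = 0b011000110
Split: l1_idx=1, l2_idx=4, offset=6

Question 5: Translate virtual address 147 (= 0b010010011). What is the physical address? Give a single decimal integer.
vaddr = 147 = 0b010010011
Split: l1_idx=1, l2_idx=1, offset=3
L1[1] = 1
L2[1][1] = 16
paddr = 16 * 16 + 3 = 259

Answer: 259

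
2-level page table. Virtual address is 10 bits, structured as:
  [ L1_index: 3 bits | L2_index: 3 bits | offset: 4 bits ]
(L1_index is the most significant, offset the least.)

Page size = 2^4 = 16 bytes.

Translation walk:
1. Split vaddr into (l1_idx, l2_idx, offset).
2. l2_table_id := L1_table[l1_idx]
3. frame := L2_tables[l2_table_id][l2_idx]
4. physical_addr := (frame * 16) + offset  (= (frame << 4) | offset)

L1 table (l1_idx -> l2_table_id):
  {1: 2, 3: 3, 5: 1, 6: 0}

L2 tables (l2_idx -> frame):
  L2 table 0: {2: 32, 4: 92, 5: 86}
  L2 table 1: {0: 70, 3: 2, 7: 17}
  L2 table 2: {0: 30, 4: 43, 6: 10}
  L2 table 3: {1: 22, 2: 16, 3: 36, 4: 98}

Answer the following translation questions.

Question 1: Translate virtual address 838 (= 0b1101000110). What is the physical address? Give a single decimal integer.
Answer: 1478

Derivation:
vaddr = 838 = 0b1101000110
Split: l1_idx=6, l2_idx=4, offset=6
L1[6] = 0
L2[0][4] = 92
paddr = 92 * 16 + 6 = 1478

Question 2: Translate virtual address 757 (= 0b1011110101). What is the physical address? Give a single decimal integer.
Answer: 277

Derivation:
vaddr = 757 = 0b1011110101
Split: l1_idx=5, l2_idx=7, offset=5
L1[5] = 1
L2[1][7] = 17
paddr = 17 * 16 + 5 = 277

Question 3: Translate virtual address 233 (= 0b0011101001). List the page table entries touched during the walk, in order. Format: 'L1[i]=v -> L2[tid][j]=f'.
vaddr = 233 = 0b0011101001
Split: l1_idx=1, l2_idx=6, offset=9

Answer: L1[1]=2 -> L2[2][6]=10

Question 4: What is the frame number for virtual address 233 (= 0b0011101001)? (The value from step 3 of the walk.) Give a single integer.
vaddr = 233: l1_idx=1, l2_idx=6
L1[1] = 2; L2[2][6] = 10

Answer: 10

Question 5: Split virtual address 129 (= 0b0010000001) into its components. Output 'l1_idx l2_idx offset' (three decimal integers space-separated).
vaddr = 129 = 0b0010000001
  top 3 bits -> l1_idx = 1
  next 3 bits -> l2_idx = 0
  bottom 4 bits -> offset = 1

Answer: 1 0 1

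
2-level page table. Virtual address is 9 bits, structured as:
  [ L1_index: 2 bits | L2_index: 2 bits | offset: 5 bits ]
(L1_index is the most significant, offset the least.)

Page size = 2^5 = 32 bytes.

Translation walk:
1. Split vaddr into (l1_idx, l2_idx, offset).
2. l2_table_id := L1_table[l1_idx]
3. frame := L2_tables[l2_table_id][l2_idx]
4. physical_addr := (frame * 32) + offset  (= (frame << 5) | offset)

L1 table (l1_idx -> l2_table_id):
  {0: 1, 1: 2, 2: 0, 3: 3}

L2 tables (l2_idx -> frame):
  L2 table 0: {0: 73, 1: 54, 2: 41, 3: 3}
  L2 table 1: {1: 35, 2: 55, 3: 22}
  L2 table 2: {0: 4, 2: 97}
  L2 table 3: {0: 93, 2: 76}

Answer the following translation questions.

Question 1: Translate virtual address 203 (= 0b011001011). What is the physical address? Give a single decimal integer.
vaddr = 203 = 0b011001011
Split: l1_idx=1, l2_idx=2, offset=11
L1[1] = 2
L2[2][2] = 97
paddr = 97 * 32 + 11 = 3115

Answer: 3115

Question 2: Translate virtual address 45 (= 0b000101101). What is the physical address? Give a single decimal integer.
Answer: 1133

Derivation:
vaddr = 45 = 0b000101101
Split: l1_idx=0, l2_idx=1, offset=13
L1[0] = 1
L2[1][1] = 35
paddr = 35 * 32 + 13 = 1133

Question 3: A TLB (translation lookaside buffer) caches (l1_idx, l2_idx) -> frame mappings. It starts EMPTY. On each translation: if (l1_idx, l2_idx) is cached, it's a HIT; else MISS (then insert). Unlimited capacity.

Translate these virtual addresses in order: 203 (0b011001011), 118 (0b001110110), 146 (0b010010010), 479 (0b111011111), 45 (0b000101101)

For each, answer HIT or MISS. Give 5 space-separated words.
vaddr=203: (1,2) not in TLB -> MISS, insert
vaddr=118: (0,3) not in TLB -> MISS, insert
vaddr=146: (1,0) not in TLB -> MISS, insert
vaddr=479: (3,2) not in TLB -> MISS, insert
vaddr=45: (0,1) not in TLB -> MISS, insert

Answer: MISS MISS MISS MISS MISS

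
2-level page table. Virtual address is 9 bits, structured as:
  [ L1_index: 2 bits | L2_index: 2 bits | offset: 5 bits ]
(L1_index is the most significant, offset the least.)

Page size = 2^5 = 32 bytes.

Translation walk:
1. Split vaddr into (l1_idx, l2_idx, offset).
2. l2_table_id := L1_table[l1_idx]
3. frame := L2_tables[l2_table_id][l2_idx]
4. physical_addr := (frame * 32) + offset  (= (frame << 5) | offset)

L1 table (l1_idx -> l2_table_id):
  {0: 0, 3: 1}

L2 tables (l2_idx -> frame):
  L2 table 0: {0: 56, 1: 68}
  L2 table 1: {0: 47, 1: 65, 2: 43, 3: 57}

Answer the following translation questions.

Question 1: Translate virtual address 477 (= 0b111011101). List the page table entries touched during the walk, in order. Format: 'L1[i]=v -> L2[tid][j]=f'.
vaddr = 477 = 0b111011101
Split: l1_idx=3, l2_idx=2, offset=29

Answer: L1[3]=1 -> L2[1][2]=43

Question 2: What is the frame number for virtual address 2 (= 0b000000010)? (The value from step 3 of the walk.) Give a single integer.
Answer: 56

Derivation:
vaddr = 2: l1_idx=0, l2_idx=0
L1[0] = 0; L2[0][0] = 56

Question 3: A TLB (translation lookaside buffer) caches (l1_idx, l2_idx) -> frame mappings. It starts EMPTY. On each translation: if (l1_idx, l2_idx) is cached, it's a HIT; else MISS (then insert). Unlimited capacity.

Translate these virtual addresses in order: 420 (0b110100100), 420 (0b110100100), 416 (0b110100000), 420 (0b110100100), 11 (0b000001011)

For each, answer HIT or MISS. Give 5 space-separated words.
vaddr=420: (3,1) not in TLB -> MISS, insert
vaddr=420: (3,1) in TLB -> HIT
vaddr=416: (3,1) in TLB -> HIT
vaddr=420: (3,1) in TLB -> HIT
vaddr=11: (0,0) not in TLB -> MISS, insert

Answer: MISS HIT HIT HIT MISS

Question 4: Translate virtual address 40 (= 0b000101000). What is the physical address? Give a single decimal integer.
vaddr = 40 = 0b000101000
Split: l1_idx=0, l2_idx=1, offset=8
L1[0] = 0
L2[0][1] = 68
paddr = 68 * 32 + 8 = 2184

Answer: 2184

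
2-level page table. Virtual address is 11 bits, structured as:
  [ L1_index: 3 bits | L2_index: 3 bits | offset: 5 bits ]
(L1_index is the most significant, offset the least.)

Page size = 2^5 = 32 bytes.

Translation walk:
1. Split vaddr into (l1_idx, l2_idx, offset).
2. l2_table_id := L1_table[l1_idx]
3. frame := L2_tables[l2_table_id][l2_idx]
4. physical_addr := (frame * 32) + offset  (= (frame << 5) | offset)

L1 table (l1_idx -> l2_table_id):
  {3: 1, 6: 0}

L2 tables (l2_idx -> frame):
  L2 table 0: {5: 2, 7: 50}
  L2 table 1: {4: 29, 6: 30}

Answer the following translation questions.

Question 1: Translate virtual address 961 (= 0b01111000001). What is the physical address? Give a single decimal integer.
Answer: 961

Derivation:
vaddr = 961 = 0b01111000001
Split: l1_idx=3, l2_idx=6, offset=1
L1[3] = 1
L2[1][6] = 30
paddr = 30 * 32 + 1 = 961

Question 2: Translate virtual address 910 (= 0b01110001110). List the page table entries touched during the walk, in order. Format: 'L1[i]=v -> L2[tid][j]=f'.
Answer: L1[3]=1 -> L2[1][4]=29

Derivation:
vaddr = 910 = 0b01110001110
Split: l1_idx=3, l2_idx=4, offset=14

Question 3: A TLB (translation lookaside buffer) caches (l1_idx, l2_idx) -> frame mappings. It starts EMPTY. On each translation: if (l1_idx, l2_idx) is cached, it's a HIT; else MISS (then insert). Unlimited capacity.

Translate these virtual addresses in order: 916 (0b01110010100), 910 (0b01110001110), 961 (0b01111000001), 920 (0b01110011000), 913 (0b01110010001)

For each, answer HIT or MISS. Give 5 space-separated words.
Answer: MISS HIT MISS HIT HIT

Derivation:
vaddr=916: (3,4) not in TLB -> MISS, insert
vaddr=910: (3,4) in TLB -> HIT
vaddr=961: (3,6) not in TLB -> MISS, insert
vaddr=920: (3,4) in TLB -> HIT
vaddr=913: (3,4) in TLB -> HIT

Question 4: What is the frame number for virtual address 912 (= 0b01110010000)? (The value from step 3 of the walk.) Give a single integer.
Answer: 29

Derivation:
vaddr = 912: l1_idx=3, l2_idx=4
L1[3] = 1; L2[1][4] = 29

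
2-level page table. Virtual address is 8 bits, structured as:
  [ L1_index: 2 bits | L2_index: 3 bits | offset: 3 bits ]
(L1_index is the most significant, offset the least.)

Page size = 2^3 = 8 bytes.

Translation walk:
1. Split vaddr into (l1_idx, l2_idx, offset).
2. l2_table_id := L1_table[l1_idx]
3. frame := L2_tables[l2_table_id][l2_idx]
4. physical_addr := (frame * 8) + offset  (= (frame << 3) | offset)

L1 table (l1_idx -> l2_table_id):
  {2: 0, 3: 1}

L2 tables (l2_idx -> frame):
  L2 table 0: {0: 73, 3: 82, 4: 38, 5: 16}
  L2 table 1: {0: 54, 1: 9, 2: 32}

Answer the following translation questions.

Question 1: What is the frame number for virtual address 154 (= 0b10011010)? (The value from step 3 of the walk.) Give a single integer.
vaddr = 154: l1_idx=2, l2_idx=3
L1[2] = 0; L2[0][3] = 82

Answer: 82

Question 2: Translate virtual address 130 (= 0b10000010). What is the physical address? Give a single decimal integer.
vaddr = 130 = 0b10000010
Split: l1_idx=2, l2_idx=0, offset=2
L1[2] = 0
L2[0][0] = 73
paddr = 73 * 8 + 2 = 586

Answer: 586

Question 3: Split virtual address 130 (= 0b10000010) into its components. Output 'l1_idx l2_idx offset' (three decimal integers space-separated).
vaddr = 130 = 0b10000010
  top 2 bits -> l1_idx = 2
  next 3 bits -> l2_idx = 0
  bottom 3 bits -> offset = 2

Answer: 2 0 2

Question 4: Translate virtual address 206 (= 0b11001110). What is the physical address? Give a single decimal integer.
vaddr = 206 = 0b11001110
Split: l1_idx=3, l2_idx=1, offset=6
L1[3] = 1
L2[1][1] = 9
paddr = 9 * 8 + 6 = 78

Answer: 78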